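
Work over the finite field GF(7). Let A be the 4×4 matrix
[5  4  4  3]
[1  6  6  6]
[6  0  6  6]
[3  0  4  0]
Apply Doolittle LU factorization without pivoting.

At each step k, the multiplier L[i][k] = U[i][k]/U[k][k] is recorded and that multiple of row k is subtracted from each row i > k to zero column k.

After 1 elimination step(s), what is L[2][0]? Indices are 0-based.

L[2][0] = 4

Step 1: pivot at (0,0) is 5.
  row1 ← row1 − (3)·row0  ⇒  L[1][0]=3, U row1=(0, 1, 1, 4)
  row2 ← row2 − (4)·row0  ⇒  L[2][0]=4, U row2=(0, 5, 4, 1)
  row3 ← row3 − (2)·row0  ⇒  L[3][0]=2, U row3=(0, 6, 3, 1)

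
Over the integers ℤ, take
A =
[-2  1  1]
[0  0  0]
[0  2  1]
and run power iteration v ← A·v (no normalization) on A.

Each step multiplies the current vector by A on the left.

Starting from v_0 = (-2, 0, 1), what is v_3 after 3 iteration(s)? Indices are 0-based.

v_0 = (-2, 0, 1).
v_1 = A·v_0 = (5, 0, 1).
v_2 = A·v_1 = (-9, 0, 1).
v_3 = A·v_2 = (19, 0, 1).

v_3 = (19, 0, 1)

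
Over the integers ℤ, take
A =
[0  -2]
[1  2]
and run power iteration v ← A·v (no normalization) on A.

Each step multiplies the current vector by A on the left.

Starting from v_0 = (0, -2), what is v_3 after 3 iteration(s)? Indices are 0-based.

v_0 = (0, -2).
v_1 = A·v_0 = (4, -4).
v_2 = A·v_1 = (8, -4).
v_3 = A·v_2 = (8, 0).

v_3 = (8, 0)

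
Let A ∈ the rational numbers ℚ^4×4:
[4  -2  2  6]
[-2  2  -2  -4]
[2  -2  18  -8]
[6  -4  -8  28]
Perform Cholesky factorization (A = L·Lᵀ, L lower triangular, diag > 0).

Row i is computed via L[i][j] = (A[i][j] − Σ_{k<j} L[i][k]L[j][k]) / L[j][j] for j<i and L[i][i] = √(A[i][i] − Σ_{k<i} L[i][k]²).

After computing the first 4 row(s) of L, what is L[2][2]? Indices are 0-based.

Step 1: L[0][0] = √(4) = 2.
  L[1][0] = (-2) / L[0][0] = -1.
Step 2: L[1][1] = √(1) = 1.
  L[2][0] = (2) / L[0][0] = 1.
  L[2][1] = (-1) / L[1][1] = -1.
Step 3: L[2][2] = √(16) = 4.
  L[3][0] = (6) / L[0][0] = 3.
  L[3][1] = (-1) / L[1][1] = -1.
  L[3][2] = (-12) / L[2][2] = -3.
Step 4: L[3][3] = √(9) = 3.

L[2][2] = 4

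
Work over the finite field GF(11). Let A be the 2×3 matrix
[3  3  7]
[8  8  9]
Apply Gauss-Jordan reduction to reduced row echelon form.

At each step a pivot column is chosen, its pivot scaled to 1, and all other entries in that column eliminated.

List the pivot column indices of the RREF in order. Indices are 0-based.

pivot columns: 0, 2

pivot(0,0)=3: scale R0 → (1, 1, 6)
  clear (1,0): R1 −= (8)R0 → (0, 0, 5)
col 1: no nonzero at/below row 1; advance.
pivot(1,2)=5: scale R1 → (0, 0, 1)
  clear (0,2): R0 −= (6)R1 → (1, 1, 0)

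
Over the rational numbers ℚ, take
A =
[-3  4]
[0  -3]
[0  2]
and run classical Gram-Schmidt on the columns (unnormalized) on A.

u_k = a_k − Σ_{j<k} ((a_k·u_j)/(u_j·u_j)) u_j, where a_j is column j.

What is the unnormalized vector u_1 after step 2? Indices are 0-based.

u_1 = (0, -3, 2)

Step 1: u_0 = a_0 = (-3, 0, 0).
Step 2: u_1 = a_1 − (-4/3)·u_0 = (0, -3, 2).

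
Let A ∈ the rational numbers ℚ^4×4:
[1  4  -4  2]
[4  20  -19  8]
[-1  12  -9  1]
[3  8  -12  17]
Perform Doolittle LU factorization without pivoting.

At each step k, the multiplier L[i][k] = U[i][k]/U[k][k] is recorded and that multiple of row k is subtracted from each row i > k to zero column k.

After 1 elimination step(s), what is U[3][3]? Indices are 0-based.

U[3][3] = 11

[col 0] pivot 1
  R1 -= 4*R0 → (0, 4, -3, 0)  (L[1][0] := 4)
  R2 -= -1*R0 → (0, 16, -13, 3)  (L[2][0] := -1)
  R3 -= 3*R0 → (0, -4, 0, 11)  (L[3][0] := 3)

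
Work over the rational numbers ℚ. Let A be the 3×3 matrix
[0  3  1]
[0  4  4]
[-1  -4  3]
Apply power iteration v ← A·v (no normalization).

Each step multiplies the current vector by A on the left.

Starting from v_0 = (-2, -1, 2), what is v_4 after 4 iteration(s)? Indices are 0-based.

v_4 = (803, 492, -2224)

v_0 = (-2, -1, 2).
v_1 = A·v_0 = (-1, 4, 12).
v_2 = A·v_1 = (24, 64, 21).
v_3 = A·v_2 = (213, 340, -217).
v_4 = A·v_3 = (803, 492, -2224).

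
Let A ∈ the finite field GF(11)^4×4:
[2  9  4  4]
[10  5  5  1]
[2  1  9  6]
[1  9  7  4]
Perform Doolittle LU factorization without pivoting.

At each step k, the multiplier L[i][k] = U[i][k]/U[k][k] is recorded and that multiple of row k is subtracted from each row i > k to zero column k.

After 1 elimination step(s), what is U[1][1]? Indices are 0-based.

k=0: U[0][0]=2
  eliminate (1,0): mult=5, new row 1: (0, 4, 7, 3); set L[1][0]=5
  eliminate (2,0): mult=1, new row 2: (0, 3, 5, 2); set L[2][0]=1
  eliminate (3,0): mult=6, new row 3: (0, 10, 5, 2); set L[3][0]=6

U[1][1] = 4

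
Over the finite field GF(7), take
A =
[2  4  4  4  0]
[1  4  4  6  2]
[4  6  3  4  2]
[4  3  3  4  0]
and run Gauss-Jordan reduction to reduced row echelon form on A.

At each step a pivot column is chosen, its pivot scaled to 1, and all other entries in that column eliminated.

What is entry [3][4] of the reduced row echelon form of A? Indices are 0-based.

pivot(0,0)=2: scale R0 → (1, 2, 2, 2, 0)
  clear (1,0): R1 −= (1)R0 → (0, 2, 2, 4, 2)
  clear (2,0): R2 −= (4)R0 → (0, 5, 2, 3, 2)
  clear (3,0): R3 −= (4)R0 → (0, 2, 2, 3, 0)
pivot(1,1)=2: scale R1 → (0, 1, 1, 2, 1)
  clear (0,1): R0 −= (2)R1 → (1, 0, 0, 5, 5)
  clear (2,1): R2 −= (5)R1 → (0, 0, 4, 0, 4)
  clear (3,1): R3 −= (2)R1 → (0, 0, 0, 6, 5)
pivot(2,2)=4: scale R2 → (0, 0, 1, 0, 1)
  clear (1,2): R1 −= (1)R2 → (0, 1, 0, 2, 0)
pivot(3,3)=6: scale R3 → (0, 0, 0, 1, 2)
  clear (0,3): R0 −= (5)R3 → (1, 0, 0, 0, 2)
  clear (1,3): R1 −= (2)R3 → (0, 1, 0, 0, 3)

M[3][4] = 2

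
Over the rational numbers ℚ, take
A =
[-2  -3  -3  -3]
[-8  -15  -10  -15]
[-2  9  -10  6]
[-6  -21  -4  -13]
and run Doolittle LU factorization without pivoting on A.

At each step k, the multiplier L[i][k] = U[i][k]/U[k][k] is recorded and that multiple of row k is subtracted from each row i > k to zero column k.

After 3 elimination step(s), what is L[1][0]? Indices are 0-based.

Step 1: pivot at (0,0) is -2.
  row1 ← row1 − (4)·row0  ⇒  L[1][0]=4, U row1=(0, -3, 2, -3)
  row2 ← row2 − (1)·row0  ⇒  L[2][0]=1, U row2=(0, 12, -7, 9)
  row3 ← row3 − (3)·row0  ⇒  L[3][0]=3, U row3=(0, -12, 5, -4)
Step 2: pivot at (1,1) is -3.
  row2 ← row2 − (-4)·row1  ⇒  L[2][1]=-4, U row2=(0, 0, 1, -3)
  row3 ← row3 − (4)·row1  ⇒  L[3][1]=4, U row3=(0, 0, -3, 8)
Step 3: pivot at (2,2) is 1.
  row3 ← row3 − (-3)·row2  ⇒  L[3][2]=-3, U row3=(0, 0, 0, -1)

L[1][0] = 4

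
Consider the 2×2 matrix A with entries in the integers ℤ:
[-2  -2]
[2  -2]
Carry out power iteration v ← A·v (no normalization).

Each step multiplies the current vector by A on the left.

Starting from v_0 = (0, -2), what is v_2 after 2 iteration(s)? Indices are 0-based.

v_0 = (0, -2).
v_1 = A·v_0 = (4, 4).
v_2 = A·v_1 = (-16, 0).

v_2 = (-16, 0)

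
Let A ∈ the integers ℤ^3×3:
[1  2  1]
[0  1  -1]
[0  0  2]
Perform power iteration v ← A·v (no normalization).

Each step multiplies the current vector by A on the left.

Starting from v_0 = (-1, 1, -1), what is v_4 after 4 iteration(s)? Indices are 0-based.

v_4 = (14, 16, -16)

v_0 = (-1, 1, -1).
v_1 = A·v_0 = (0, 2, -2).
v_2 = A·v_1 = (2, 4, -4).
v_3 = A·v_2 = (6, 8, -8).
v_4 = A·v_3 = (14, 16, -16).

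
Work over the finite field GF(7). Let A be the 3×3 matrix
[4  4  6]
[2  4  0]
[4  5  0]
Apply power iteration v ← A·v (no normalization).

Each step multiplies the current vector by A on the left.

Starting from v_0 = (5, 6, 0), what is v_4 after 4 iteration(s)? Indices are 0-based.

v_4 = (6, 0, 3)

v_0 = (5, 6, 0).
v_1 = A·v_0 = (2, 6, 1).
v_2 = A·v_1 = (3, 0, 3).
v_3 = A·v_2 = (2, 6, 5).
v_4 = A·v_3 = (6, 0, 3).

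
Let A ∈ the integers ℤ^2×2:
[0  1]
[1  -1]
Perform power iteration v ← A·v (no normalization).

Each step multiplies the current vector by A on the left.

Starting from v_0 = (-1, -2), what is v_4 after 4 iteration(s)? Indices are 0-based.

v_4 = (4, -7)

v_0 = (-1, -2).
v_1 = A·v_0 = (-2, 1).
v_2 = A·v_1 = (1, -3).
v_3 = A·v_2 = (-3, 4).
v_4 = A·v_3 = (4, -7).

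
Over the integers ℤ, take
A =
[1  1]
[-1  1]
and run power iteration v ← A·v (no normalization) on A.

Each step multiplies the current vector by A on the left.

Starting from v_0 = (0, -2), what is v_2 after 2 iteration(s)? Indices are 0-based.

v_2 = (-4, 0)

v_0 = (0, -2).
v_1 = A·v_0 = (-2, -2).
v_2 = A·v_1 = (-4, 0).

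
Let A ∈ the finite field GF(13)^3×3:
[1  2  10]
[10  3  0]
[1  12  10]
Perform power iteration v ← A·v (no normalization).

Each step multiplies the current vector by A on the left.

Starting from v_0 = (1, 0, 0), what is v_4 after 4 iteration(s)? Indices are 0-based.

v_0 = (1, 0, 0).
v_1 = A·v_0 = (1, 10, 1).
v_2 = A·v_1 = (5, 1, 1).
v_3 = A·v_2 = (4, 1, 1).
v_4 = A·v_3 = (3, 4, 0).

v_4 = (3, 4, 0)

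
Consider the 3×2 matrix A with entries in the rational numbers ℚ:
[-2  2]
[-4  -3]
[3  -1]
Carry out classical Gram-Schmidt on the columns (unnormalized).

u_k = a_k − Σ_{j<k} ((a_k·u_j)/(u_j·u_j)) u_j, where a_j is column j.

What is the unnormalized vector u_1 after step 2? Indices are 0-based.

Step 1: u_0 = a_0 = (-2, -4, 3).
Step 2: u_1 = a_1 − (5/29)·u_0 = (68/29, -67/29, -44/29).

u_1 = (68/29, -67/29, -44/29)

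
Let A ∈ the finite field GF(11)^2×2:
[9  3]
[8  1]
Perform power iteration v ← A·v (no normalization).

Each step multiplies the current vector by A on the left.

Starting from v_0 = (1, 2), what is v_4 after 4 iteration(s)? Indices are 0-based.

v_4 = (6, 5)

v_0 = (1, 2).
v_1 = A·v_0 = (4, 10).
v_2 = A·v_1 = (0, 9).
v_3 = A·v_2 = (5, 9).
v_4 = A·v_3 = (6, 5).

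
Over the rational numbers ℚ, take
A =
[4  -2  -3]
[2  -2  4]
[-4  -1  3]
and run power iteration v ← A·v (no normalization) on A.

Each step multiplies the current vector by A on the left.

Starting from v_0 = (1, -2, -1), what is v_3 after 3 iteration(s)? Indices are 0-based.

v_3 = (407, -130, -401)

v_0 = (1, -2, -1).
v_1 = A·v_0 = (11, 2, -5).
v_2 = A·v_1 = (55, -2, -61).
v_3 = A·v_2 = (407, -130, -401).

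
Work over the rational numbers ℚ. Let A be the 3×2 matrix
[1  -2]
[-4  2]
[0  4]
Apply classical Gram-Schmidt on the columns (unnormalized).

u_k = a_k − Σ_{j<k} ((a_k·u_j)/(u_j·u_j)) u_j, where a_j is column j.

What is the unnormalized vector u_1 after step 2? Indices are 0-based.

Step 1: u_0 = a_0 = (1, -4, 0).
Step 2: u_1 = a_1 − (-10/17)·u_0 = (-24/17, -6/17, 4).

u_1 = (-24/17, -6/17, 4)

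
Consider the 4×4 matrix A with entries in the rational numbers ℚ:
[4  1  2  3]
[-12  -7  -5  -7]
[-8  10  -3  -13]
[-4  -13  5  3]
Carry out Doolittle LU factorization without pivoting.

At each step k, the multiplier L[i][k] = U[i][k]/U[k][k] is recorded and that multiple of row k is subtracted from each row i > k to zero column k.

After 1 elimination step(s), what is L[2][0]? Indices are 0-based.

L[2][0] = -2

[col 0] pivot 4
  R1 -= -3*R0 → (0, -4, 1, 2)  (L[1][0] := -3)
  R2 -= -2*R0 → (0, 12, 1, -7)  (L[2][0] := -2)
  R3 -= -1*R0 → (0, -12, 7, 6)  (L[3][0] := -1)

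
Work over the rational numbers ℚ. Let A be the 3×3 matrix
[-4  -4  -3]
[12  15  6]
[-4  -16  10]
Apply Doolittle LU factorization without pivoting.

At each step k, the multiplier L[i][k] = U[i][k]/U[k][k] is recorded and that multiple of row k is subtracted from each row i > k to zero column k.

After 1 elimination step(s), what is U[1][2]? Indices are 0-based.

Step 1: pivot at (0,0) is -4.
  row1 ← row1 − (-3)·row0  ⇒  L[1][0]=-3, U row1=(0, 3, -3)
  row2 ← row2 − (1)·row0  ⇒  L[2][0]=1, U row2=(0, -12, 13)

U[1][2] = -3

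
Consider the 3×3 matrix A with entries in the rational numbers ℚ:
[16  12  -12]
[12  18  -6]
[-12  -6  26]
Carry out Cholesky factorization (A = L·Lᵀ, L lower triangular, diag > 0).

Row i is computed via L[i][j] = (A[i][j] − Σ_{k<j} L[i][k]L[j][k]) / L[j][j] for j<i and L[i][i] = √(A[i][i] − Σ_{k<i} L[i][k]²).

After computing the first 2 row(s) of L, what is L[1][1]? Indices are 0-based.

L[1][1] = 3

Step 1: L[0][0] = √(16) = 4.
  L[1][0] = (12) / L[0][0] = 3.
Step 2: L[1][1] = √(9) = 3.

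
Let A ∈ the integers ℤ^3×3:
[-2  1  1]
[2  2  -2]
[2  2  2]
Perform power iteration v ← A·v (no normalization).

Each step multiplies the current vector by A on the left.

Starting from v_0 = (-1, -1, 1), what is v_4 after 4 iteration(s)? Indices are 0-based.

v_4 = (-80, 112, -112)

v_0 = (-1, -1, 1).
v_1 = A·v_0 = (2, -6, -2).
v_2 = A·v_1 = (-12, -4, -12).
v_3 = A·v_2 = (8, -8, -56).
v_4 = A·v_3 = (-80, 112, -112).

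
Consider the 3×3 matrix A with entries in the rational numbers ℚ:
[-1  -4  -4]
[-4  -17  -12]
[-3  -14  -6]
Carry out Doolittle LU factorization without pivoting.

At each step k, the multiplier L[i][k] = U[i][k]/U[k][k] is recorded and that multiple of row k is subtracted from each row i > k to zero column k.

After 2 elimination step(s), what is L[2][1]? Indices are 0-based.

L[2][1] = 2

k=0: U[0][0]=-1
  eliminate (1,0): mult=4, new row 1: (0, -1, 4); set L[1][0]=4
  eliminate (2,0): mult=3, new row 2: (0, -2, 6); set L[2][0]=3
k=1: U[1][1]=-1
  eliminate (2,1): mult=2, new row 2: (0, 0, -2); set L[2][1]=2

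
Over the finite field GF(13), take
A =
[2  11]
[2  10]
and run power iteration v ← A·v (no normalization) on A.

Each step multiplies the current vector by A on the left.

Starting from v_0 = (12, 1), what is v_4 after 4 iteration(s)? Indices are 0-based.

v_4 = (1, 5)

v_0 = (12, 1).
v_1 = A·v_0 = (9, 8).
v_2 = A·v_1 = (2, 7).
v_3 = A·v_2 = (3, 9).
v_4 = A·v_3 = (1, 5).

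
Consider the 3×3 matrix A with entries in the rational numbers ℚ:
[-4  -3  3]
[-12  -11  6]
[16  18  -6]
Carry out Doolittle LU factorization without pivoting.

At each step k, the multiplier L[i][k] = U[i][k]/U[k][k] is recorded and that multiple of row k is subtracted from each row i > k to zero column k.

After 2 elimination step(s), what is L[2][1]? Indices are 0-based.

L[2][1] = -3

Step 1: pivot at (0,0) is -4.
  row1 ← row1 − (3)·row0  ⇒  L[1][0]=3, U row1=(0, -2, -3)
  row2 ← row2 − (-4)·row0  ⇒  L[2][0]=-4, U row2=(0, 6, 6)
Step 2: pivot at (1,1) is -2.
  row2 ← row2 − (-3)·row1  ⇒  L[2][1]=-3, U row2=(0, 0, -3)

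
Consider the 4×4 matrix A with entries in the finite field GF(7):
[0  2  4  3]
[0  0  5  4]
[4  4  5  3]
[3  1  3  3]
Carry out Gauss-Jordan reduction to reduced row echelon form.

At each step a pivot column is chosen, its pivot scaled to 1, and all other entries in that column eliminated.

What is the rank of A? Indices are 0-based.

rank = 4

step 1: exchange rows 0,2
step 1: normalize row 0 (÷4) = (1, 1, 3, 6)
  row 3: subtract 3×row0 = (0, 5, 1, 6)
step 2: exchange rows 1,2
step 2: normalize row 1 (÷2) = (0, 1, 2, 5)
  row 0: subtract 1×row1 = (1, 0, 1, 1)
  row 3: subtract 5×row1 = (0, 0, 5, 2)
step 3: normalize row 2 (÷5) = (0, 0, 1, 5)
  row 0: subtract 1×row2 = (1, 0, 0, 3)
  row 1: subtract 2×row2 = (0, 1, 0, 2)
  row 3: subtract 5×row2 = (0, 0, 0, 5)
step 4: normalize row 3 (÷5) = (0, 0, 0, 1)
  row 0: subtract 3×row3 = (1, 0, 0, 0)
  row 1: subtract 2×row3 = (0, 1, 0, 0)
  row 2: subtract 5×row3 = (0, 0, 1, 0)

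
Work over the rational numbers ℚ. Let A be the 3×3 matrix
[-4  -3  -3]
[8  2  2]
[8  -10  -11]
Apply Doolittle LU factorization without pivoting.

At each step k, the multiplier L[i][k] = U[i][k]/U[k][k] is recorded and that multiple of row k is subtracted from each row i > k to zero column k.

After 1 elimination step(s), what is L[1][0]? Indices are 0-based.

L[1][0] = -2

Step 1: pivot at (0,0) is -4.
  row1 ← row1 − (-2)·row0  ⇒  L[1][0]=-2, U row1=(0, -4, -4)
  row2 ← row2 − (-2)·row0  ⇒  L[2][0]=-2, U row2=(0, -16, -17)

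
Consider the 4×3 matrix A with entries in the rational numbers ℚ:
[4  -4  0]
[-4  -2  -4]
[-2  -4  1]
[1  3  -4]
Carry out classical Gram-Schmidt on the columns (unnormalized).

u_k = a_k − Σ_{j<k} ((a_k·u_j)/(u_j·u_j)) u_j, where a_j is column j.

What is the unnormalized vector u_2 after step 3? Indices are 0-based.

Step 1: u_0 = a_0 = (4, -4, -2, 1).
Step 2: u_1 = a_1 − (3/37)·u_0 = (-160/37, -62/37, -142/37, 108/37).
Step 3: u_2 = a_2 − (10/37)·u_0 − (-163/828)·u_1 = (-400/207, -1345/414, 325/414, -85/23).

u_2 = (-400/207, -1345/414, 325/414, -85/23)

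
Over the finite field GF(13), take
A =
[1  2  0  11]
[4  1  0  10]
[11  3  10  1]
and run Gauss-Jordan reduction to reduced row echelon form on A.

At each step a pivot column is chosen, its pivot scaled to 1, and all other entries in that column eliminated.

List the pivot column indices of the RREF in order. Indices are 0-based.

pivot columns: 0, 1, 2

step 1: normalize row 0 (÷1) = (1, 2, 0, 11)
  row 1: subtract 4×row0 = (0, 6, 0, 5)
  row 2: subtract 11×row0 = (0, 7, 10, 10)
step 2: normalize row 1 (÷6) = (0, 1, 0, 3)
  row 0: subtract 2×row1 = (1, 0, 0, 5)
  row 2: subtract 7×row1 = (0, 0, 10, 2)
step 3: normalize row 2 (÷10) = (0, 0, 1, 8)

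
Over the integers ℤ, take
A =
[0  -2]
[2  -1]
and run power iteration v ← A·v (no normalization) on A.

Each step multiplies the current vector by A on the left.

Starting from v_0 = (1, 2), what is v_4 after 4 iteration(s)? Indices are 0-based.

v_4 = (-16, 24)

v_0 = (1, 2).
v_1 = A·v_0 = (-4, 0).
v_2 = A·v_1 = (0, -8).
v_3 = A·v_2 = (16, 8).
v_4 = A·v_3 = (-16, 24).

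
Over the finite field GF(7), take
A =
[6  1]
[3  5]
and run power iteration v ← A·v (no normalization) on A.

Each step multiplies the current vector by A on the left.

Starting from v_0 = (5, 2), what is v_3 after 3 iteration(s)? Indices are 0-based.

v_3 = (4, 6)

v_0 = (5, 2).
v_1 = A·v_0 = (4, 4).
v_2 = A·v_1 = (0, 4).
v_3 = A·v_2 = (4, 6).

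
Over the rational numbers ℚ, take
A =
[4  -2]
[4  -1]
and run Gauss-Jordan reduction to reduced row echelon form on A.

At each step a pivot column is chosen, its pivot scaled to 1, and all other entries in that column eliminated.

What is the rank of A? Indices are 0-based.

[1] R0 /= 4  ⇒  (1, -1/2)
     R1 -= 4·R0  ⇒  (0, 1)
[2] R1 /= 1  ⇒  (0, 1)
     R0 -= -1/2·R1  ⇒  (1, 0)

rank = 2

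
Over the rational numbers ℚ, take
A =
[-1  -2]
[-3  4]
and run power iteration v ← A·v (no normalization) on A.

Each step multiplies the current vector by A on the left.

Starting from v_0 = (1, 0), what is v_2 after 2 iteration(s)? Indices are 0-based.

v_0 = (1, 0).
v_1 = A·v_0 = (-1, -3).
v_2 = A·v_1 = (7, -9).

v_2 = (7, -9)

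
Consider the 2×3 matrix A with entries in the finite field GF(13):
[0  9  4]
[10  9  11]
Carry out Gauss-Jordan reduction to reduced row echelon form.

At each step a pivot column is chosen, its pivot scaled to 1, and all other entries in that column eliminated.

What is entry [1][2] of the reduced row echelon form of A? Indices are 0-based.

M[1][2] = 12

[1] R0 <-> R1
[1] R0 /= 10  ⇒  (1, 10, 5)
[2] R1 /= 9  ⇒  (0, 1, 12)
     R0 -= 10·R1  ⇒  (1, 0, 2)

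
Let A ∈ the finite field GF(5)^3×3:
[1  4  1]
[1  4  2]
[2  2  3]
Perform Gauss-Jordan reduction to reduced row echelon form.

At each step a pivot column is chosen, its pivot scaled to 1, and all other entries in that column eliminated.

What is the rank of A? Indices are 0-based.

rank = 3

step 1: normalize row 0 (÷1) = (1, 4, 1)
  row 1: subtract 1×row0 = (0, 0, 1)
  row 2: subtract 2×row0 = (0, 4, 1)
step 2: exchange rows 1,2
step 2: normalize row 1 (÷4) = (0, 1, 4)
  row 0: subtract 4×row1 = (1, 0, 0)
step 3: normalize row 2 (÷1) = (0, 0, 1)
  row 1: subtract 4×row2 = (0, 1, 0)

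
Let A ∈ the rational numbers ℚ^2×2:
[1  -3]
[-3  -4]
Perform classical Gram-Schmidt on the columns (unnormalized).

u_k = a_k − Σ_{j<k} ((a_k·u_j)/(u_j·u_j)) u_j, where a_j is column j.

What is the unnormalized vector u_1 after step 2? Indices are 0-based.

u_1 = (-39/10, -13/10)

Step 1: u_0 = a_0 = (1, -3).
Step 2: u_1 = a_1 − (9/10)·u_0 = (-39/10, -13/10).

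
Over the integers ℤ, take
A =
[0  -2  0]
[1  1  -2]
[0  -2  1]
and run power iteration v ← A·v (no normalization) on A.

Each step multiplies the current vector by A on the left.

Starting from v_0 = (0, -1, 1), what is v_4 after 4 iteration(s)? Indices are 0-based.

v_4 = (38, -51, 61)

v_0 = (0, -1, 1).
v_1 = A·v_0 = (2, -3, 3).
v_2 = A·v_1 = (6, -7, 9).
v_3 = A·v_2 = (14, -19, 23).
v_4 = A·v_3 = (38, -51, 61).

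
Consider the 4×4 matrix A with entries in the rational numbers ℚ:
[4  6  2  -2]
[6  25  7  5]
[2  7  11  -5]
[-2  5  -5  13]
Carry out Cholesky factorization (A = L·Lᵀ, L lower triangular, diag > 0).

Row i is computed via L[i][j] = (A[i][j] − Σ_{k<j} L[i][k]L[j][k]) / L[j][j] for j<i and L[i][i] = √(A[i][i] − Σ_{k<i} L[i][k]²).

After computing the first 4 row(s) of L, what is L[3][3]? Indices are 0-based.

Step 1: L[0][0] = √(4) = 2.
  L[1][0] = (6) / L[0][0] = 3.
Step 2: L[1][1] = √(16) = 4.
  L[2][0] = (2) / L[0][0] = 1.
  L[2][1] = (4) / L[1][1] = 1.
Step 3: L[2][2] = √(9) = 3.
  L[3][0] = (-2) / L[0][0] = -1.
  L[3][1] = (8) / L[1][1] = 2.
  L[3][2] = (-6) / L[2][2] = -2.
Step 4: L[3][3] = √(4) = 2.

L[3][3] = 2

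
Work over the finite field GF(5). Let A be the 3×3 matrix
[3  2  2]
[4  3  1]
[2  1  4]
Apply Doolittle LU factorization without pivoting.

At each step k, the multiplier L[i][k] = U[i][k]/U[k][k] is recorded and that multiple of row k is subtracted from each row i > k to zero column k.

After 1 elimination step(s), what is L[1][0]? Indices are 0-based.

L[1][0] = 3

[col 0] pivot 3
  R1 -= 3*R0 → (0, 2, 0)  (L[1][0] := 3)
  R2 -= 4*R0 → (0, 3, 1)  (L[2][0] := 4)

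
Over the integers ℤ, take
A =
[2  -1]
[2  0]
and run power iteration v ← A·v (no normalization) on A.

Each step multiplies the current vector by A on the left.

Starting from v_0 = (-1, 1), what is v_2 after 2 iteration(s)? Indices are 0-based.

v_2 = (-4, -6)

v_0 = (-1, 1).
v_1 = A·v_0 = (-3, -2).
v_2 = A·v_1 = (-4, -6).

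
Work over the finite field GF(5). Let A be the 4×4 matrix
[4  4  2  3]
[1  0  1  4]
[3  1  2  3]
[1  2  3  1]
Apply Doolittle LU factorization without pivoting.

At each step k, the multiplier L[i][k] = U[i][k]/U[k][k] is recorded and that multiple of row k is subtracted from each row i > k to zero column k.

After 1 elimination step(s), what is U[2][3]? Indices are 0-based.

U[2][3] = 2

k=0: U[0][0]=4
  eliminate (1,0): mult=4, new row 1: (0, 4, 3, 2); set L[1][0]=4
  eliminate (2,0): mult=2, new row 2: (0, 3, 3, 2); set L[2][0]=2
  eliminate (3,0): mult=4, new row 3: (0, 1, 0, 4); set L[3][0]=4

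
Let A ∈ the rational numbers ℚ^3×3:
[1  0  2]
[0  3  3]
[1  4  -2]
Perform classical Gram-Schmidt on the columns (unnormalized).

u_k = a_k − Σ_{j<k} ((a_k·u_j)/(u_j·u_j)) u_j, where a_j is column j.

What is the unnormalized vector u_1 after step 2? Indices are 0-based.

Step 1: u_0 = a_0 = (1, 0, 1).
Step 2: u_1 = a_1 − (2)·u_0 = (-2, 3, 2).

u_1 = (-2, 3, 2)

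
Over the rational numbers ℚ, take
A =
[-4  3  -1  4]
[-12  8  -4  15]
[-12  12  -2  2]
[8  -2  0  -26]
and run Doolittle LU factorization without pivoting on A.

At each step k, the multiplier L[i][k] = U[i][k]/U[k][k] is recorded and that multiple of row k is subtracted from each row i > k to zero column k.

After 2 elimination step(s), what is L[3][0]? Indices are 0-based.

L[3][0] = -2

k=0: U[0][0]=-4
  eliminate (1,0): mult=3, new row 1: (0, -1, -1, 3); set L[1][0]=3
  eliminate (2,0): mult=3, new row 2: (0, 3, 1, -10); set L[2][0]=3
  eliminate (3,0): mult=-2, new row 3: (0, 4, -2, -18); set L[3][0]=-2
k=1: U[1][1]=-1
  eliminate (2,1): mult=-3, new row 2: (0, 0, -2, -1); set L[2][1]=-3
  eliminate (3,1): mult=-4, new row 3: (0, 0, -6, -6); set L[3][1]=-4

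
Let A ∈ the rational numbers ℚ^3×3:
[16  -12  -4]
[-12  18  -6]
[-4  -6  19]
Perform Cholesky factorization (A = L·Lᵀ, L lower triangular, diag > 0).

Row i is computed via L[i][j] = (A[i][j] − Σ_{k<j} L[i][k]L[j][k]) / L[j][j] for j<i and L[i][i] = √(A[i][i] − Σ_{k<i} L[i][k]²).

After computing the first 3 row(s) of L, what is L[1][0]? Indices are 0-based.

L[1][0] = -3

Step 1: L[0][0] = √(16) = 4.
  L[1][0] = (-12) / L[0][0] = -3.
Step 2: L[1][1] = √(9) = 3.
  L[2][0] = (-4) / L[0][0] = -1.
  L[2][1] = (-9) / L[1][1] = -3.
Step 3: L[2][2] = √(9) = 3.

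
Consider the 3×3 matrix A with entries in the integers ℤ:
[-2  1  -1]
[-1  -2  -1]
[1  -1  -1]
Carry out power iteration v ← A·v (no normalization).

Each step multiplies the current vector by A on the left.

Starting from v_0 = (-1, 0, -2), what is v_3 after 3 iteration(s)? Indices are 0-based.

v_3 = (1, 28, 5)

v_0 = (-1, 0, -2).
v_1 = A·v_0 = (4, 3, 1).
v_2 = A·v_1 = (-6, -11, 0).
v_3 = A·v_2 = (1, 28, 5).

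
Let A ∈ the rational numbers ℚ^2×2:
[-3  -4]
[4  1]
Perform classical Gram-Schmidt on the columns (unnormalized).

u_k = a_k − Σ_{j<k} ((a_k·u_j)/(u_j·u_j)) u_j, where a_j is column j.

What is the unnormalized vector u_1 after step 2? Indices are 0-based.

Step 1: u_0 = a_0 = (-3, 4).
Step 2: u_1 = a_1 − (16/25)·u_0 = (-52/25, -39/25).

u_1 = (-52/25, -39/25)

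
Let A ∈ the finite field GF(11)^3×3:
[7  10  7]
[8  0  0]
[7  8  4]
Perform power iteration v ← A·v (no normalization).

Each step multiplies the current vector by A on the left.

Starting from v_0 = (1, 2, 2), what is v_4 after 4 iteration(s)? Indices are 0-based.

v_4 = (3, 8, 1)

v_0 = (1, 2, 2).
v_1 = A·v_0 = (8, 8, 9).
v_2 = A·v_1 = (1, 9, 2).
v_3 = A·v_2 = (1, 8, 10).
v_4 = A·v_3 = (3, 8, 1).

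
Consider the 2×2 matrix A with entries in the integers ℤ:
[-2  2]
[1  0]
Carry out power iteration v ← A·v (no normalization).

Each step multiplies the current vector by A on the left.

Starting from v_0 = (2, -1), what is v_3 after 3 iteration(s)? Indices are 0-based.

v_3 = (-44, 16)

v_0 = (2, -1).
v_1 = A·v_0 = (-6, 2).
v_2 = A·v_1 = (16, -6).
v_3 = A·v_2 = (-44, 16).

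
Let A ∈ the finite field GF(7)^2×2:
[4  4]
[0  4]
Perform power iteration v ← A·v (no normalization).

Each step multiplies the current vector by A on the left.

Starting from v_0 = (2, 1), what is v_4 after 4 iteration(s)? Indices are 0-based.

v_0 = (2, 1).
v_1 = A·v_0 = (5, 4).
v_2 = A·v_1 = (1, 2).
v_3 = A·v_2 = (5, 1).
v_4 = A·v_3 = (3, 4).

v_4 = (3, 4)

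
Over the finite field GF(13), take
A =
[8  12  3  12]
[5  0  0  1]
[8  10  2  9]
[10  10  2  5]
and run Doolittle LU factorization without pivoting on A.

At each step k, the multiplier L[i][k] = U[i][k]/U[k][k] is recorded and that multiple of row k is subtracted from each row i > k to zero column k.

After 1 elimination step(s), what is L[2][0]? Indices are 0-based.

L[2][0] = 1

Step 1: pivot at (0,0) is 8.
  row1 ← row1 − (12)·row0  ⇒  L[1][0]=12, U row1=(0, 12, 3, 0)
  row2 ← row2 − (1)·row0  ⇒  L[2][0]=1, U row2=(0, 11, 12, 10)
  row3 ← row3 − (11)·row0  ⇒  L[3][0]=11, U row3=(0, 8, 8, 3)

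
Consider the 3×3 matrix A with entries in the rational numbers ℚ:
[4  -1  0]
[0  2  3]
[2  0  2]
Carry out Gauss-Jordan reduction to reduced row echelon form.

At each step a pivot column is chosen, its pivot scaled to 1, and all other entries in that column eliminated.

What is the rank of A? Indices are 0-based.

rank = 3

[1] R0 /= 4  ⇒  (1, -1/4, 0)
     R2 -= 2·R0  ⇒  (0, 1/2, 2)
[2] R1 /= 2  ⇒  (0, 1, 3/2)
     R0 -= -1/4·R1  ⇒  (1, 0, 3/8)
     R2 -= 1/2·R1  ⇒  (0, 0, 5/4)
[3] R2 /= 5/4  ⇒  (0, 0, 1)
     R0 -= 3/8·R2  ⇒  (1, 0, 0)
     R1 -= 3/2·R2  ⇒  (0, 1, 0)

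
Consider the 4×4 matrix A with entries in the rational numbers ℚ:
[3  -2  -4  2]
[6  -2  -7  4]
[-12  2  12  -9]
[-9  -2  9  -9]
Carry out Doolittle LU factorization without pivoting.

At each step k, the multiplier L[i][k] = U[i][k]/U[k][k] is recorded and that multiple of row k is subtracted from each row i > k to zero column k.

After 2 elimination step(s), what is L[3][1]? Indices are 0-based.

L[3][1] = -4

k=0: U[0][0]=3
  eliminate (1,0): mult=2, new row 1: (0, 2, 1, 0); set L[1][0]=2
  eliminate (2,0): mult=-4, new row 2: (0, -6, -4, -1); set L[2][0]=-4
  eliminate (3,0): mult=-3, new row 3: (0, -8, -3, -3); set L[3][0]=-3
k=1: U[1][1]=2
  eliminate (2,1): mult=-3, new row 2: (0, 0, -1, -1); set L[2][1]=-3
  eliminate (3,1): mult=-4, new row 3: (0, 0, 1, -3); set L[3][1]=-4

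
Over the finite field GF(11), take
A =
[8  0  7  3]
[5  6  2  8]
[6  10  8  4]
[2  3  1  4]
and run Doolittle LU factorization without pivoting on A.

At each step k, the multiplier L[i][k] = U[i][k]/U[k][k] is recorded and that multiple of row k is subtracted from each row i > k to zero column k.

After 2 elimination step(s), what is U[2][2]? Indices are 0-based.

U[2][2] = 9

Step 1: pivot at (0,0) is 8.
  row1 ← row1 − (2)·row0  ⇒  L[1][0]=2, U row1=(0, 6, 10, 2)
  row2 ← row2 − (9)·row0  ⇒  L[2][0]=9, U row2=(0, 10, 0, 10)
  row3 ← row3 − (3)·row0  ⇒  L[3][0]=3, U row3=(0, 3, 2, 6)
Step 2: pivot at (1,1) is 6.
  row2 ← row2 − (9)·row1  ⇒  L[2][1]=9, U row2=(0, 0, 9, 3)
  row3 ← row3 − (6)·row1  ⇒  L[3][1]=6, U row3=(0, 0, 8, 5)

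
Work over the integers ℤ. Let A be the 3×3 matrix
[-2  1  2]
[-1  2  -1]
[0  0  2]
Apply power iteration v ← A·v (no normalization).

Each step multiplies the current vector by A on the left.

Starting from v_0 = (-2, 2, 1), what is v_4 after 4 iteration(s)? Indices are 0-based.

v_4 = (-25, -24, 16)

v_0 = (-2, 2, 1).
v_1 = A·v_0 = (8, 5, 2).
v_2 = A·v_1 = (-7, 0, 4).
v_3 = A·v_2 = (22, 3, 8).
v_4 = A·v_3 = (-25, -24, 16).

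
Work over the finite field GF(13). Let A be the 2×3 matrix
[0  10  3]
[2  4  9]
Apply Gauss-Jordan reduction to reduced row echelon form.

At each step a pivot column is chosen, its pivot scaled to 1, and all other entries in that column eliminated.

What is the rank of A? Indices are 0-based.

step 1: exchange rows 0,1
step 1: normalize row 0 (÷2) = (1, 2, 11)
step 2: normalize row 1 (÷10) = (0, 1, 12)
  row 0: subtract 2×row1 = (1, 0, 0)

rank = 2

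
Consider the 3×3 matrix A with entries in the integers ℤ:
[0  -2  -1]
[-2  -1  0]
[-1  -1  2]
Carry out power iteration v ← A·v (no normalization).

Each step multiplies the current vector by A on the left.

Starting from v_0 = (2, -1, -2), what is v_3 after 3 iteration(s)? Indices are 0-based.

v_0 = (2, -1, -2).
v_1 = A·v_0 = (4, -3, -5).
v_2 = A·v_1 = (11, -5, -11).
v_3 = A·v_2 = (21, -17, -28).

v_3 = (21, -17, -28)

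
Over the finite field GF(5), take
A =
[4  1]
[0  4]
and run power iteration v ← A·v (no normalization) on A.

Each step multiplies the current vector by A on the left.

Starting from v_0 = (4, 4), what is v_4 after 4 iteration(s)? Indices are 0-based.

v_4 = (3, 4)

v_0 = (4, 4).
v_1 = A·v_0 = (0, 1).
v_2 = A·v_1 = (1, 4).
v_3 = A·v_2 = (3, 1).
v_4 = A·v_3 = (3, 4).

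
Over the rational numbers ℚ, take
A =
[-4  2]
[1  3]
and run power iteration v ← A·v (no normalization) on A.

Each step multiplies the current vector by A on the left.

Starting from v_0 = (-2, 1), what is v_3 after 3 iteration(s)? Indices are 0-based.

v_3 = (178, 1)

v_0 = (-2, 1).
v_1 = A·v_0 = (10, 1).
v_2 = A·v_1 = (-38, 13).
v_3 = A·v_2 = (178, 1).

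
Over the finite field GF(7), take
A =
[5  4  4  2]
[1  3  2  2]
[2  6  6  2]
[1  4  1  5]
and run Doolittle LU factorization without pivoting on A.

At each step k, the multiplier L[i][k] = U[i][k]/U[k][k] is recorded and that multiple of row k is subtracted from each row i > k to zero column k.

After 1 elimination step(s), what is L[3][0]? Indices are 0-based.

k=0: U[0][0]=5
  eliminate (1,0): mult=3, new row 1: (0, 5, 4, 3); set L[1][0]=3
  eliminate (2,0): mult=6, new row 2: (0, 3, 3, 4); set L[2][0]=6
  eliminate (3,0): mult=3, new row 3: (0, 6, 3, 6); set L[3][0]=3

L[3][0] = 3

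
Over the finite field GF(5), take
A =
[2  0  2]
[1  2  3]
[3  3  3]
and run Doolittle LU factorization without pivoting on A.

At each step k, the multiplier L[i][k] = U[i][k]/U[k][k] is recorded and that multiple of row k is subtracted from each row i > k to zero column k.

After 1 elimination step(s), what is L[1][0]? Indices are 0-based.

L[1][0] = 3

k=0: U[0][0]=2
  eliminate (1,0): mult=3, new row 1: (0, 2, 2); set L[1][0]=3
  eliminate (2,0): mult=4, new row 2: (0, 3, 0); set L[2][0]=4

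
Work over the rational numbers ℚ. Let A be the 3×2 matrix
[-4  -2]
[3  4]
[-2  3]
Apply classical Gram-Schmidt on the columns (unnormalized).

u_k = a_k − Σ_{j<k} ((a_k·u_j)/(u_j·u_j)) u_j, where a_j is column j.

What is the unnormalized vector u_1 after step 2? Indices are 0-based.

Step 1: u_0 = a_0 = (-4, 3, -2).
Step 2: u_1 = a_1 − (14/29)·u_0 = (-2/29, 74/29, 115/29).

u_1 = (-2/29, 74/29, 115/29)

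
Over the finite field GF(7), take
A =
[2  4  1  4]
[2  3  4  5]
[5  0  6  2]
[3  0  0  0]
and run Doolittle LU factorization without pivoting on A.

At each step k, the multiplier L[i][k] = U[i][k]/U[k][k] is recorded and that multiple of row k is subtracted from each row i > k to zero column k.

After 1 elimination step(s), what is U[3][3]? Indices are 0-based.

U[3][3] = 1

Step 1: pivot at (0,0) is 2.
  row1 ← row1 − (1)·row0  ⇒  L[1][0]=1, U row1=(0, 6, 3, 1)
  row2 ← row2 − (6)·row0  ⇒  L[2][0]=6, U row2=(0, 4, 0, 6)
  row3 ← row3 − (5)·row0  ⇒  L[3][0]=5, U row3=(0, 1, 2, 1)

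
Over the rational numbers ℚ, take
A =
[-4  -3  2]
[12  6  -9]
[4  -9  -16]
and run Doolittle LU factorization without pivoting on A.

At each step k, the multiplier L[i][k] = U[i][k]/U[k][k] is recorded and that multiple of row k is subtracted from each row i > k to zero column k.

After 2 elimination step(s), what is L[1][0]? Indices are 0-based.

L[1][0] = -3

[col 0] pivot -4
  R1 -= -3*R0 → (0, -3, -3)  (L[1][0] := -3)
  R2 -= -1*R0 → (0, -12, -14)  (L[2][0] := -1)
[col 1] pivot -3
  R2 -= 4*R1 → (0, 0, -2)  (L[2][1] := 4)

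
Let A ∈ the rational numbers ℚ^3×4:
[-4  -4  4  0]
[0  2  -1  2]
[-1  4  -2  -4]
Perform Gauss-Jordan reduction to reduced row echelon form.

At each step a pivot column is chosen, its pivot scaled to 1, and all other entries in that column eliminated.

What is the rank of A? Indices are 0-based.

rank = 3

pivot(0,0)=-4: scale R0 → (1, 1, -1, 0)
  clear (2,0): R2 −= (-1)R0 → (0, 5, -3, -4)
pivot(1,1)=2: scale R1 → (0, 1, -1/2, 1)
  clear (0,1): R0 −= (1)R1 → (1, 0, -1/2, -1)
  clear (2,1): R2 −= (5)R1 → (0, 0, -1/2, -9)
pivot(2,2)=-1/2: scale R2 → (0, 0, 1, 18)
  clear (0,2): R0 −= (-1/2)R2 → (1, 0, 0, 8)
  clear (1,2): R1 −= (-1/2)R2 → (0, 1, 0, 10)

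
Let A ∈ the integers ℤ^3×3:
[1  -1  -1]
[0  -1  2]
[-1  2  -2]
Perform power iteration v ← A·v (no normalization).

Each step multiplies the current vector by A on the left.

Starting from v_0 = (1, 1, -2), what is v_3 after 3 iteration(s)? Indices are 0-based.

v_3 = (9, -59, 72)

v_0 = (1, 1, -2).
v_1 = A·v_0 = (2, -5, 5).
v_2 = A·v_1 = (2, 15, -22).
v_3 = A·v_2 = (9, -59, 72).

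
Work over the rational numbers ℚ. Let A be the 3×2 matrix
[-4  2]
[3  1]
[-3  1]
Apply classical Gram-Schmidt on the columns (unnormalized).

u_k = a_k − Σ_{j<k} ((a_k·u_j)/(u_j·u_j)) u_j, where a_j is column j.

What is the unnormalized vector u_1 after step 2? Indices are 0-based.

u_1 = (18/17, 29/17, 5/17)

Step 1: u_0 = a_0 = (-4, 3, -3).
Step 2: u_1 = a_1 − (-4/17)·u_0 = (18/17, 29/17, 5/17).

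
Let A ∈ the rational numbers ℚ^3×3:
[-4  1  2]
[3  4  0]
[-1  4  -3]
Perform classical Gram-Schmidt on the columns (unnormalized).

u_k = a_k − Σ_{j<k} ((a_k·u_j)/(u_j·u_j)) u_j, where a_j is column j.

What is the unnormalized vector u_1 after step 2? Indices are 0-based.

u_1 = (21/13, 46/13, 54/13)

Step 1: u_0 = a_0 = (-4, 3, -1).
Step 2: u_1 = a_1 − (2/13)·u_0 = (21/13, 46/13, 54/13).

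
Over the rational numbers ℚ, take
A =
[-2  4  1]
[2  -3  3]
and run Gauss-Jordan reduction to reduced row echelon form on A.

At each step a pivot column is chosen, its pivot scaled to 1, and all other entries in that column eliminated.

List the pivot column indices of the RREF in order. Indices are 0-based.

[1] R0 /= -2  ⇒  (1, -2, -1/2)
     R1 -= 2·R0  ⇒  (0, 1, 4)
[2] R1 /= 1  ⇒  (0, 1, 4)
     R0 -= -2·R1  ⇒  (1, 0, 15/2)

pivot columns: 0, 1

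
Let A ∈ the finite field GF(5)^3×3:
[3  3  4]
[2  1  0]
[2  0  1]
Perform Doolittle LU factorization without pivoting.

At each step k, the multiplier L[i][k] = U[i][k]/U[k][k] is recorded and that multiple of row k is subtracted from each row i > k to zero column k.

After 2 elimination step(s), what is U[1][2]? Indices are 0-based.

U[1][2] = 4

Step 1: pivot at (0,0) is 3.
  row1 ← row1 − (4)·row0  ⇒  L[1][0]=4, U row1=(0, 4, 4)
  row2 ← row2 − (4)·row0  ⇒  L[2][0]=4, U row2=(0, 3, 0)
Step 2: pivot at (1,1) is 4.
  row2 ← row2 − (2)·row1  ⇒  L[2][1]=2, U row2=(0, 0, 2)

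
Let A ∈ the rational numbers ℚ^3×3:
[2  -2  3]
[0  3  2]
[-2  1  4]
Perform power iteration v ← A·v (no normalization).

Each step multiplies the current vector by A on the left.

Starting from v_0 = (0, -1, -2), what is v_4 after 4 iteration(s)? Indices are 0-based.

v_0 = (0, -1, -2).
v_1 = A·v_0 = (-4, -7, -9).
v_2 = A·v_1 = (-21, -39, -35).
v_3 = A·v_2 = (-69, -187, -137).
v_4 = A·v_3 = (-175, -835, -597).

v_4 = (-175, -835, -597)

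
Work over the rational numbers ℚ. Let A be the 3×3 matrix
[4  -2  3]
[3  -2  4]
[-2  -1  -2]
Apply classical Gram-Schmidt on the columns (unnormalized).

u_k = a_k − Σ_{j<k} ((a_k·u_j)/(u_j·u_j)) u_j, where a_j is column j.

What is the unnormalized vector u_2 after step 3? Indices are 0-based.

u_2 = (-35/39, 40/39, -10/39)

Step 1: u_0 = a_0 = (4, 3, -2).
Step 2: u_1 = a_1 − (-12/29)·u_0 = (-10/29, -22/29, -53/29).
Step 3: u_2 = a_2 − (28/29)·u_0 − (-4/39)·u_1 = (-35/39, 40/39, -10/39).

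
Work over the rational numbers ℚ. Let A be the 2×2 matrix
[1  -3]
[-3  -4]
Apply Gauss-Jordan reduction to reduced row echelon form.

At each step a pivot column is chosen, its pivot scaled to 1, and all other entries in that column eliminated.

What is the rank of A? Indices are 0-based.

pivot(0,0)=1: scale R0 → (1, -3)
  clear (1,0): R1 −= (-3)R0 → (0, -13)
pivot(1,1)=-13: scale R1 → (0, 1)
  clear (0,1): R0 −= (-3)R1 → (1, 0)

rank = 2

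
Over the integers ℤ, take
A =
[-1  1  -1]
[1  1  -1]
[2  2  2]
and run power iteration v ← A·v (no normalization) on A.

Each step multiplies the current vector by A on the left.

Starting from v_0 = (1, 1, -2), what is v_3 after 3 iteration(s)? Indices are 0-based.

v_0 = (1, 1, -2).
v_1 = A·v_0 = (2, 4, 0).
v_2 = A·v_1 = (2, 6, 12).
v_3 = A·v_2 = (-8, -4, 40).

v_3 = (-8, -4, 40)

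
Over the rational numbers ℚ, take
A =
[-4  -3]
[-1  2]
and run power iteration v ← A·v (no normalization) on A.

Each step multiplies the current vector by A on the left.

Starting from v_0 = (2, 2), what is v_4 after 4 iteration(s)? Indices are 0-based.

v_0 = (2, 2).
v_1 = A·v_0 = (-14, 2).
v_2 = A·v_1 = (50, 18).
v_3 = A·v_2 = (-254, -14).
v_4 = A·v_3 = (1058, 226).

v_4 = (1058, 226)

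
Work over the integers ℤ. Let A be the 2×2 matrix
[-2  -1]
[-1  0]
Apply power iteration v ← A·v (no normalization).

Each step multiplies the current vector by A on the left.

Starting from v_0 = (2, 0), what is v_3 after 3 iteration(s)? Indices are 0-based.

v_3 = (-24, -10)

v_0 = (2, 0).
v_1 = A·v_0 = (-4, -2).
v_2 = A·v_1 = (10, 4).
v_3 = A·v_2 = (-24, -10).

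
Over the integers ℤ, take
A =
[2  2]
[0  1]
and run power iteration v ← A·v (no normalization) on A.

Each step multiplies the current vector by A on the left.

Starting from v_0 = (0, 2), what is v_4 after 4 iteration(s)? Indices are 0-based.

v_0 = (0, 2).
v_1 = A·v_0 = (4, 2).
v_2 = A·v_1 = (12, 2).
v_3 = A·v_2 = (28, 2).
v_4 = A·v_3 = (60, 2).

v_4 = (60, 2)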